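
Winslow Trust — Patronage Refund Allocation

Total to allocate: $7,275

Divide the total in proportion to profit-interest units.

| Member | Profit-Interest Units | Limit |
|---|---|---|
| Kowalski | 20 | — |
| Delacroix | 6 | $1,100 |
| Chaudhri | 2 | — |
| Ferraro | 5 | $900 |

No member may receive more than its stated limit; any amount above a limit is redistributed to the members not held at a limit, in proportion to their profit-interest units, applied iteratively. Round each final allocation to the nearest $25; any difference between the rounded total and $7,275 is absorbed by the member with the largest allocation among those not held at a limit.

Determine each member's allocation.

Combined profit-interest units = 33.
Proportional shares (ignoring caps): Kowalski 4,409.09; Delacroix 1,322.73; Chaudhri 440.91; Ferraro 1,102.27.
Cap binds for Delacroix ($1,100), Ferraro ($900); remaining pool $5,275 reallocated over remaining profit-interest units 22.
Shares after redistribution: Kowalski 4,795.45 → $4,800; Chaudhri 479.55 → $475.

Kowalski: $4,800 · Delacroix: $1,100 · Chaudhri: $475 · Ferraro: $900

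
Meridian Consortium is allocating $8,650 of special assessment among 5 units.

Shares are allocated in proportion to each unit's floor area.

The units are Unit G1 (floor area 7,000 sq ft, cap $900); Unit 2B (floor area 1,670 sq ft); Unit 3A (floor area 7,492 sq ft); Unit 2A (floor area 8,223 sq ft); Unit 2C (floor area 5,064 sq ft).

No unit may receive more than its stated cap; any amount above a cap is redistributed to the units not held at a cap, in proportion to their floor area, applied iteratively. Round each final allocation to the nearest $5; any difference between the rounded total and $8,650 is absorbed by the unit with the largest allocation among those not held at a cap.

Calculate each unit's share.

Sum of floor area: 29,449.
Proportional shares (ignoring caps): Unit G1 2,056.10; Unit 2B 490.53; Unit 3A 2,200.61; Unit 2A 2,415.33; Unit 2C 1,487.44.
Held at cap: Unit G1 ($900); balance $7,750 reallocated over remaining floor area 22,449.
Shares after redistribution: Unit 2B 576.53 → $575; Unit 3A 2,586.44 → $2,585; Unit 2A 2,838.80 → $2,840; Unit 2C 1,748.23 → $1,750.

Unit G1: $900; Unit 2B: $575; Unit 3A: $2,585; Unit 2A: $2,840; Unit 2C: $1,750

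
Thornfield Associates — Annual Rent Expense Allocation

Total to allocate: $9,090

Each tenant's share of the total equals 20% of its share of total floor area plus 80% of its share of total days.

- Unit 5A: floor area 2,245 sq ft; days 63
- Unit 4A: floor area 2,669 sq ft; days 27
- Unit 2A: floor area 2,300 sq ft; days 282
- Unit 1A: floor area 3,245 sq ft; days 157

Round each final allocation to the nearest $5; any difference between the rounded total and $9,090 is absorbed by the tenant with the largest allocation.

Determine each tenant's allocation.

Unit 5A: $1,255 | Unit 4A: $835 | Unit 2A: $4,280 | Unit 1A: $2,720

Totals — floor area 10,459, days 529.
Blended shares (20% floor area + 80% days): Unit 5A 0.1382; Unit 4A 0.0919; Unit 2A 0.4704; Unit 1A 0.2995.
Unrounded shares: Unit 5A 1,256.27; Unit 4A 835.09; Unit 2A 4,276.36; Unit 1A 2,722.28.
After rounding ($5): Unit 5A $1,255; Unit 4A $835; Unit 2A $4,275; Unit 1A $2,720. Sum = $9,085.
Difference $9,090 − $9,085 = +$5 applied to largest allocation (Unit 2A): Unit 2A becomes $4,280.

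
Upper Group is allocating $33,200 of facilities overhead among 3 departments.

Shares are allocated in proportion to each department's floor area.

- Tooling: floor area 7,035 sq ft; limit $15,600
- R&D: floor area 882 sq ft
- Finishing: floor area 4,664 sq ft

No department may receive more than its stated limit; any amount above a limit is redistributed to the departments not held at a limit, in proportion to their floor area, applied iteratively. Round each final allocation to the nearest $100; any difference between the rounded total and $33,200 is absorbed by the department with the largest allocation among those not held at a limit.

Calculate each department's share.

Tooling: $15,600 | R&D: $2,800 | Finishing: $14,800

Sum of floor area: 12,581.
Proportional shares (ignoring caps): Tooling 18,564.66; R&D 2,327.51; Finishing 12,307.83.
Held at cap: Tooling ($15,600); residual $17,600 reallocated over remaining floor area 5,546.
Redistributed shares: R&D 2,798.99 → $2,800; Finishing 14,801.01 → $14,800.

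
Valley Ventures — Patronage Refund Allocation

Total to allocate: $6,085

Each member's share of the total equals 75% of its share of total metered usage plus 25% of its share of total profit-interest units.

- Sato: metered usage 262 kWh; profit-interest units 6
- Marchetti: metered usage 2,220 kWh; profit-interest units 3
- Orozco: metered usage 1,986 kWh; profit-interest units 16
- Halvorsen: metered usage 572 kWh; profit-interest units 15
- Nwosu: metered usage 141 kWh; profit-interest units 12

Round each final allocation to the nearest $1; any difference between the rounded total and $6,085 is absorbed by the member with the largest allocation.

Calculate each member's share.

Totals — metered usage 5,181, profit-interest units 52.
Combined weights (75% metered usage + 25% profit-interest units): Sato 0.0668; Marchetti 0.3358; Orozco 0.3644; Halvorsen 0.1549; Nwosu 0.0781.
Unrounded shares: Sato 406.31; Marchetti 2,043.28; Orozco 2,217.47; Halvorsen 942.68; Nwosu 475.26.
Rounded to nearest $1: Sato $406; Marchetti $2,043; Orozco $2,217; Halvorsen $943; Nwosu $475. Sum = $6,084.
Difference $6,085 − $6,084 = +$1 applied to largest allocation (Orozco): Orozco becomes $2,218.

Sato: $406 | Marchetti: $2,043 | Orozco: $2,218 | Halvorsen: $943 | Nwosu: $475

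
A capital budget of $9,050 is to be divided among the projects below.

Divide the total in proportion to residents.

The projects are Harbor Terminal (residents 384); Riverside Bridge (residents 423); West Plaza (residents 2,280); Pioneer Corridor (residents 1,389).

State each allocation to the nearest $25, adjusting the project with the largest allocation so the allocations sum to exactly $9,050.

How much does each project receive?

Residents total: 4,476.
Raw shares: Harbor Terminal 384/4,476 × $9,050 = 776.41; Riverside Bridge 423/4,476 × $9,050 = 855.26; West Plaza 2,280/4,476 × $9,050 = 4,609.92; Pioneer Corridor 1,389/4,476 × $9,050 = 2,808.41.
At nearest $25: Harbor Terminal $775; Riverside Bridge $850; West Plaza $4,600; Pioneer Corridor $2,800. Sum = $9,025.
Difference $9,050 − $9,025 = +$25 applied to largest allocation (West Plaza): West Plaza becomes $4,625.

Harbor Terminal: $775; Riverside Bridge: $850; West Plaza: $4,625; Pioneer Corridor: $2,800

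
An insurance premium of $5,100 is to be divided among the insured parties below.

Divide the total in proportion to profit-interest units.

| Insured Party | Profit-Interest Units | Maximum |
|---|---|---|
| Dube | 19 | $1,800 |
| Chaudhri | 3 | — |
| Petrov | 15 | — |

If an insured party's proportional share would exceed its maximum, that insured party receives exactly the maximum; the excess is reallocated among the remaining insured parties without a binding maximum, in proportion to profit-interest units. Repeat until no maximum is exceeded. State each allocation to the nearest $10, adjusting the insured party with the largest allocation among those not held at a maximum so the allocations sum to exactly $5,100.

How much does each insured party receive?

Combined profit-interest units = 37.
Unconstrained shares: Dube 2,618.92; Chaudhri 413.51; Petrov 2,067.57.
Held at cap: Dube ($1,800); balance $3,300 reallocated over remaining profit-interest units 18.
Shares after redistribution: Chaudhri 550.00 → $550; Petrov 2,750.00 → $2,750.

Dube: $1,800 | Chaudhri: $550 | Petrov: $2,750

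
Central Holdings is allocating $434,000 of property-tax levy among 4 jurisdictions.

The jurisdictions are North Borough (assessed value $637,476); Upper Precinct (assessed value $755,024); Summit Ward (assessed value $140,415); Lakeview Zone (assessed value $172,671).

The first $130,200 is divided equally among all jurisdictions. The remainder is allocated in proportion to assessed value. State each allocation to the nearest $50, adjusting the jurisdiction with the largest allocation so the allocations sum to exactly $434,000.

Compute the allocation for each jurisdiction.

$130,200 shared equally gives $32,550 per jurisdiction.
Remainder $303,800 by assessed value (total 1,705,586): North Borough 113,547.61 → $113,550; Upper Precinct 134,485.33 → $134,500; Summit Ward 25,010.80 → $25,000; Lakeview Zone 30,756.26 → $30,750.
Totals: North Borough $32,550 + $113,550 = $146,100; Upper Precinct $32,550 + $134,500 = $167,050; Summit Ward $32,550 + $25,000 = $57,550; Lakeview Zone $32,550 + $30,750 = $63,300.

North Borough: $146,100; Upper Precinct: $167,050; Summit Ward: $57,550; Lakeview Zone: $63,300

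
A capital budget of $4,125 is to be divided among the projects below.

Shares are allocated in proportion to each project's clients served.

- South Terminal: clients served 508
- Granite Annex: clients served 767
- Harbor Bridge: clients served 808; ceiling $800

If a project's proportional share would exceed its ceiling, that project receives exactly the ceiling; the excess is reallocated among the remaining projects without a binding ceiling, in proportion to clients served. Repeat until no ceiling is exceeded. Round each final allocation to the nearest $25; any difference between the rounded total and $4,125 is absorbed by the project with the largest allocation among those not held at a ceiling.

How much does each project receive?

Combined clients served = 2,083.
Pro-rata shares before constraints: South Terminal 1,006.00; Granite Annex 1,518.90; Harbor Bridge 1,600.10.
Capped: Harbor Bridge ($800); residual $3,325 reallocated over remaining clients served 1,275.
Redistributed shares: South Terminal 1,324.78 → $1,325; Granite Annex 2,000.22 → $2,000.

South Terminal: $1,325 · Granite Annex: $2,000 · Harbor Bridge: $800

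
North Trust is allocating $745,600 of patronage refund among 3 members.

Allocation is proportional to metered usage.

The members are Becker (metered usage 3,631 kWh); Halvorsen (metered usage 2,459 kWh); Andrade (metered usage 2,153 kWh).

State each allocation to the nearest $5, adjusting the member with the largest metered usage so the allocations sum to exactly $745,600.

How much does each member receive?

Becker: $328,430 · Halvorsen: $222,425 · Andrade: $194,745

Sum of metered usage: 8,243.
Pro-rata amounts: Becker 3,631/8,243 × $745,600 = 328,433.05; Halvorsen 2,459/8,243 × $745,600 = 222,422.71; Andrade 2,153/8,243 × $745,600 = 194,744.24.
After rounding ($5): Becker $328,435; Halvorsen $222,425; Andrade $194,745. Sum = $745,605.
Difference $745,600 − $745,605 = −$5 applied to largest metered usage (Becker): Becker becomes $328,430.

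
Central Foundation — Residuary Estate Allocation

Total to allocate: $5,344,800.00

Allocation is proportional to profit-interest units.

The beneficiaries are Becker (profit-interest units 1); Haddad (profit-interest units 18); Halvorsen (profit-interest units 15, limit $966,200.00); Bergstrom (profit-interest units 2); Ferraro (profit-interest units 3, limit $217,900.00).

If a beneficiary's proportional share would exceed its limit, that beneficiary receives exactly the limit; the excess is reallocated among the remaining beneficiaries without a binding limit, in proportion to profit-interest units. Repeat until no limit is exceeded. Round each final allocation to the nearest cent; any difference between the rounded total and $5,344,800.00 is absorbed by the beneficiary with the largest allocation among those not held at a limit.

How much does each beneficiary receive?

Combined profit-interest units = 39.
Proportional shares (ignoring caps): Becker 137,046.1538; Haddad 2,466,830.7692; Halvorsen 2,055,692.3077; Bergstrom 274,092.3077; Ferraro 411,138.4615.
Capped: Halvorsen ($966,200.00), Ferraro ($217,900.00); residual $4,160,700.00 reallocated over remaining profit-interest units 21.
Redistributed shares: Becker 198,128.5714 → $198,128.57; Haddad 3,566,314.2857 → $3,566,314.29; Bergstrom 396,257.1429 → $396,257.14.

Becker: $198,128.57 | Haddad: $3,566,314.29 | Halvorsen: $966,200.00 | Bergstrom: $396,257.14 | Ferraro: $217,900.00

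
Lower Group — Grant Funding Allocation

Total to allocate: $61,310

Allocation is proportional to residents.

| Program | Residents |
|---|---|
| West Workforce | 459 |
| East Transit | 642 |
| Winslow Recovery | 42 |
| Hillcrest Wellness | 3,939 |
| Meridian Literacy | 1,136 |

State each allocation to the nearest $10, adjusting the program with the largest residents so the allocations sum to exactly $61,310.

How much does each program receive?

West Workforce: $4,530 | East Transit: $6,330 | Winslow Recovery: $410 | Hillcrest Wellness: $38,840 | Meridian Literacy: $11,200

Total residents = 459 + 642 + 42 + 3,939 + 1,136 = 6,218.
Unrounded shares: West Workforce 4,525.78; East Transit 6,330.17; Winslow Recovery 414.12; Hillcrest Wellness 38,838.87; Meridian Literacy 11,201.06.
At nearest $10: West Workforce $4,530; East Transit $6,330; Winslow Recovery $410; Hillcrest Wellness $38,840; Meridian Literacy $11,200. Sum = $61,310.
Rounded total matches; no reconciliation needed.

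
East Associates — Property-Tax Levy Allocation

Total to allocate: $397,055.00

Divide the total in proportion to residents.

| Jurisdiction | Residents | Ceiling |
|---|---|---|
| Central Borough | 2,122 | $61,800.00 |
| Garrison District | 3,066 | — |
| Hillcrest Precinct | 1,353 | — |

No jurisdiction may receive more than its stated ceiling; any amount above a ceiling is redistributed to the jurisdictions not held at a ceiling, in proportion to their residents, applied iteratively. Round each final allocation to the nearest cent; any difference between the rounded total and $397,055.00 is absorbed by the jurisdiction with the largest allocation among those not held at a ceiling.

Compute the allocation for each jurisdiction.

Central Borough: $61,800.00 · Garrison District: $232,607.34 · Hillcrest Precinct: $102,647.66

Total residents = 6,541.
Pro-rata shares before constraints: Central Borough 128,810.6880; Garrison District 186,113.8404; Hillcrest Precinct 82,130.4716.
Cap binds for Central Borough ($61,800.00); residual $335,255.00 reallocated over remaining residents 4,419.
Redistributed shares: Garrison District 232,607.3388 → $232,607.34; Hillcrest Precinct 102,647.6612 → $102,647.66.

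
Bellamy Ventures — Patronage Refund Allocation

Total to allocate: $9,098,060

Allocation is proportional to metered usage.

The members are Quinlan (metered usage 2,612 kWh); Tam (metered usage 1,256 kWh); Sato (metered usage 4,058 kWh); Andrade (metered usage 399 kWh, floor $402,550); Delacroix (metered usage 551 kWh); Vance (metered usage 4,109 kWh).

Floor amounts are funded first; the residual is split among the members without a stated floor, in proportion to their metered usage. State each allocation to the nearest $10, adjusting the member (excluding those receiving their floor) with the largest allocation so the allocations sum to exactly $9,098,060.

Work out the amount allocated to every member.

Quinlan: $1,804,600 | Tam: $867,750 | Sato: $2,803,620 | Andrade: $402,550 | Delacroix: $380,680 | Vance: $2,838,860

Guaranteed amounts: Andrade $402,550. Balance $8,695,510.
Balance split over remaining metered usage 12,586: Quinlan 1,804,598.13 → $1,804,600; Tam 867,754.69 → $867,750; Sato 2,803,621.45 → $2,803,620; Delacroix 380,679.01 → $380,680; Vance 2,838,856.71 → $2,838,860.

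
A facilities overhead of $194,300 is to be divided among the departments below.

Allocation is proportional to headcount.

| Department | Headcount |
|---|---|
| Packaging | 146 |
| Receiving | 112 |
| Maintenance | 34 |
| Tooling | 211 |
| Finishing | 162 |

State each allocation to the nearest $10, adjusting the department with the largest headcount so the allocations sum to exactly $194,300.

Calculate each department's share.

Total headcount = 146 + 112 + 34 + 211 + 162 = 665.
Unrounded shares: Packaging 42,658.35; Receiving 32,724.21; Maintenance 9,934.14; Tooling 61,650.08; Finishing 47,333.23.
At nearest $10: Packaging $42,660; Receiving $32,720; Maintenance $9,930; Tooling $61,650; Finishing $47,330. Sum = $194,290.
Difference $194,300 − $194,290 = +$10 applied to largest headcount (Tooling): Tooling becomes $61,660.

Packaging: $42,660; Receiving: $32,720; Maintenance: $9,930; Tooling: $61,660; Finishing: $47,330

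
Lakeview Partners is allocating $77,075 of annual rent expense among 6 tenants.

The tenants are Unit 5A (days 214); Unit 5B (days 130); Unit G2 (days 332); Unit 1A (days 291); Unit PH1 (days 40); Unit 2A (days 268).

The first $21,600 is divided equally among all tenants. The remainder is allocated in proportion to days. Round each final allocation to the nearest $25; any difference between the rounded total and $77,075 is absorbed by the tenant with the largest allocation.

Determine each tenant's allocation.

First tranche $21,600 split equally: $3,600 each.
Remainder $55,475 by days (total 1,275): Unit 5A 9,311.10 → $9,300; Unit 5B 5,656.27 → $5,650; Unit G2 14,445.25 → $14,450; Unit 1A 12,661.35 → $12,650; Unit PH1 1,740.39 → $1,750; Unit 2A 11,660.63 → $11,650.
Rounding difference +$25 on remainder applied to Unit G2.
Totals: Unit 5A $3,600 + $9,300 = $12,900; Unit 5B $3,600 + $5,650 = $9,250; Unit G2 $3,600 + $14,475 = $18,075; Unit 1A $3,600 + $12,650 = $16,250; Unit PH1 $3,600 + $1,750 = $5,350; Unit 2A $3,600 + $11,650 = $15,250.

Unit 5A: $12,900 | Unit 5B: $9,250 | Unit G2: $18,075 | Unit 1A: $16,250 | Unit PH1: $5,350 | Unit 2A: $15,250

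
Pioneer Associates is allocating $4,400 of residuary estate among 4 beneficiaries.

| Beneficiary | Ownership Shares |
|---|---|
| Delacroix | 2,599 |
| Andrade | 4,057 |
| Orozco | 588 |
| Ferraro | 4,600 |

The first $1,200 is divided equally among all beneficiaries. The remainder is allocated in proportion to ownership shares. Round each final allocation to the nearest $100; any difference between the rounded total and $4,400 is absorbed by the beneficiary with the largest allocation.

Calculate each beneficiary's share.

First tranche $1,200 split equally: $300 each.
Remainder $3,200 by ownership shares (total 11,844): Delacroix 702.20 → $700; Andrade 1,096.12 → $1,100; Orozco 158.87 → $200; Ferraro 1,242.82 → $1,200.
Totals: Delacroix $300 + $700 = $1,000; Andrade $300 + $1,100 = $1,400; Orozco $300 + $200 = $500; Ferraro $300 + $1,200 = $1,500.

Delacroix: $1,000 · Andrade: $1,400 · Orozco: $500 · Ferraro: $1,500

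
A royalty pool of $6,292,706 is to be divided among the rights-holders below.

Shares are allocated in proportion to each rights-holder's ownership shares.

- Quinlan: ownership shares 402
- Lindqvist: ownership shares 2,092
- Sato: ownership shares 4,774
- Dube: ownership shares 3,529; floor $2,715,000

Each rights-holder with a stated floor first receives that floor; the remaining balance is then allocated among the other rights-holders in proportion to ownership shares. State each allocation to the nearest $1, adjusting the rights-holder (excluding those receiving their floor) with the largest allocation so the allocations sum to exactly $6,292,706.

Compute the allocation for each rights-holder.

Guaranteed amounts: Dube $2,715,000. Remaining pool $3,577,706.
Remaining pool split over remaining ownership shares 7,268: Quinlan 197,886.33 → $197,886; Lindqvist 1,029,796.499 → $1,029,796; Sato 2,350,023.18 → $2,350,023.
Rounding difference +$1 applied to Sato → $2,350,024.

Quinlan: $197,886 · Lindqvist: $1,029,796 · Sato: $2,350,024 · Dube: $2,715,000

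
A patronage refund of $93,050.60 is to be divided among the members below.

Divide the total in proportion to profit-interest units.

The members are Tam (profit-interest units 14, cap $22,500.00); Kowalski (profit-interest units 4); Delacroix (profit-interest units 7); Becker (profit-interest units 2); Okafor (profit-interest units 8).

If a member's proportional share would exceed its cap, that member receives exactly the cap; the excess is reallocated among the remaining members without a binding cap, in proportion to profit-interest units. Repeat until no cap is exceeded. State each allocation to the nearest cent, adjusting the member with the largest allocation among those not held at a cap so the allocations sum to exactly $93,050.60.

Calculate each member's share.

Combined profit-interest units = 35.
Proportional shares (ignoring caps): Tam 37,220.2400; Kowalski 10,634.3543; Delacroix 18,610.1200; Becker 5,317.1771; Okafor 21,268.7086.
Held at cap: Tam ($22,500.00); remaining pool $70,550.60 reallocated over remaining profit-interest units 21.
Redistributed shares: Kowalski 13,438.2095 → $13,438.21; Delacroix 23,516.8667 → $23,516.87; Becker 6,719.1048 → $6,719.10; Okafor 26,876.4190 → $26,876.42.

Tam: $22,500.00 · Kowalski: $13,438.21 · Delacroix: $23,516.87 · Becker: $6,719.10 · Okafor: $26,876.42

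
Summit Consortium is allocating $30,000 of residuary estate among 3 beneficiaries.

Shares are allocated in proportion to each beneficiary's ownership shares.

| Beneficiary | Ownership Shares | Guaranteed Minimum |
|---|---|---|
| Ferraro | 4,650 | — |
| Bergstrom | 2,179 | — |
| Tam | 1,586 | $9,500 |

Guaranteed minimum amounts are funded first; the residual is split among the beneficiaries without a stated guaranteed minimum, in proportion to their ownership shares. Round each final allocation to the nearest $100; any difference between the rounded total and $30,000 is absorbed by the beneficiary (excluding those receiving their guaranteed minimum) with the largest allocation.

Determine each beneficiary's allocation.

Ferraro: $14,000; Bergstrom: $6,500; Tam: $9,500

Guaranteed amounts: Tam $9,500. Balance $20,500.
Balance split over remaining ownership shares 6,829: Ferraro 13,958.85 → $14,000; Bergstrom 6,541.15 → $6,500.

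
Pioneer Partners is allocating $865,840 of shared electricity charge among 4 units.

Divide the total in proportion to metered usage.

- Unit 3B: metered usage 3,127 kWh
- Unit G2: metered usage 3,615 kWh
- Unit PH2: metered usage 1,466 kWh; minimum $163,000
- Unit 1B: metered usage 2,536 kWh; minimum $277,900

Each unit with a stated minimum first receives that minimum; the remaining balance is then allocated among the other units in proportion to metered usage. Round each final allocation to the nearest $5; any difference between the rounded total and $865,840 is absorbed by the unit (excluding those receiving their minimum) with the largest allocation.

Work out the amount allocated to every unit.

Unit 3B: $197,090 | Unit G2: $227,850 | Unit PH2: $163,000 | Unit 1B: $277,900

Fund the minimums — Unit PH2 $163,000; Unit 1B $277,900. Residual $424,940.
Residual split over remaining metered usage 6,742: Unit 3B 197,090.98 → $197,090; Unit G2 227,849.02 → $227,850.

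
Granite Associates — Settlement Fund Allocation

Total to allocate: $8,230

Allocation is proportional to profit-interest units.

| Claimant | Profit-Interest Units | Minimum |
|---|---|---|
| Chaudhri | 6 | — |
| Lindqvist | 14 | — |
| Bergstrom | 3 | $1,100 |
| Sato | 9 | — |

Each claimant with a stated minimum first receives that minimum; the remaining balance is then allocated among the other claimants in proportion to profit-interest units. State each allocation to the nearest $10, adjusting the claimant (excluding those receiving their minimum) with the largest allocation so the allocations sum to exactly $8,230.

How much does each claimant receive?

Chaudhri: $1,480 · Lindqvist: $3,440 · Bergstrom: $1,100 · Sato: $2,210

Minimums first: Bergstrom $1,100. Balance $7,130.
Balance split over remaining profit-interest units 29: Chaudhri 1,475.17 → $1,480; Lindqvist 3,442.07 → $3,440; Sato 2,212.76 → $2,210.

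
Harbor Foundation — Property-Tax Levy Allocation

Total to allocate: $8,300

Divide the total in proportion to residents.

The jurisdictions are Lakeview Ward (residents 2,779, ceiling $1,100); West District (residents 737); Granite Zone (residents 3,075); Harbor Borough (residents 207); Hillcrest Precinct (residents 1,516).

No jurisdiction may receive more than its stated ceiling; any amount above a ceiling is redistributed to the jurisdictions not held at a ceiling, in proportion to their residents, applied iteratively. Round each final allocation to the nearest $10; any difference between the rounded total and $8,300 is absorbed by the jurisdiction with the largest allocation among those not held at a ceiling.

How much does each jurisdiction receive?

Total residents = 8,314.
Proportional shares (ignoring caps): Lakeview Ward 2,774.32; West District 735.76; Granite Zone 3,069.82; Harbor Borough 206.65; Hillcrest Precinct 1,513.45.
Held at cap: Lakeview Ward ($1,100); residual $7,200 reallocated over remaining residents 5,535.
Remaining shares: West District 958.70 → $960; Granite Zone 4,000.00 → $4,000; Harbor Borough 269.27 → $270; Hillcrest Precinct 1,972.03 → $1,970.

Lakeview Ward: $1,100; West District: $960; Granite Zone: $4,000; Harbor Borough: $270; Hillcrest Precinct: $1,970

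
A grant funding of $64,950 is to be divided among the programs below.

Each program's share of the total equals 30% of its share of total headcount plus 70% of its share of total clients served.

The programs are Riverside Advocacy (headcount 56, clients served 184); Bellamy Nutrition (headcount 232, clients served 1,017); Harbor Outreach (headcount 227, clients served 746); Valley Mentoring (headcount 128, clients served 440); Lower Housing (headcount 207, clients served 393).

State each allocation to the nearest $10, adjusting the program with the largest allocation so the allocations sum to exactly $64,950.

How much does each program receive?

Riverside Advocacy: $4,290; Bellamy Nutrition: $21,960; Harbor Outreach: $17,400; Valley Mentoring: $10,130; Lower Housing: $11,170

Totals — headcount 850, clients served 2,780.
Composite weights (30% headcount + 70% clients served): Riverside Advocacy 0.0661; Bellamy Nutrition 0.3380; Harbor Outreach 0.2680; Valley Mentoring 0.1560; Lower Housing 0.1720.
Proportional shares: Riverside Advocacy 4,292.91; Bellamy Nutrition 21,950.60; Harbor Outreach 17,403.96; Valley Mentoring 10,130.11; Lower Housing 11,172.42.
Rounded to nearest $10: Riverside Advocacy $4,290; Bellamy Nutrition $21,950; Harbor Outreach $17,400; Valley Mentoring $10,130; Lower Housing $11,170. Sum = $64,940.
Difference $64,950 − $64,940 = +$10 applied to largest allocation (Bellamy Nutrition): Bellamy Nutrition becomes $21,960.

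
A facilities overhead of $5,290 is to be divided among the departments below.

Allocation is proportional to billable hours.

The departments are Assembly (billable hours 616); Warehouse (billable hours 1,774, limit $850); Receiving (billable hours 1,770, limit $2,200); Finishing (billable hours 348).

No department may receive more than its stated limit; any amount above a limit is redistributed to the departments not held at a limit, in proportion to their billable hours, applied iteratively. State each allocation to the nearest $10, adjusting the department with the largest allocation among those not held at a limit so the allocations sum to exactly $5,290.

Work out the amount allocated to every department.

Billable hours total: 4,508.
Proportional shares (ignoring caps): Assembly 722.86; Warehouse 2,081.73; Receiving 2,077.04; Finishing 408.37.
Held at cap: Warehouse ($850); residual $4,440 reallocated over remaining billable hours 2,734.
Held at cap: Receiving ($2,200); residual $2,240 reallocated over remaining billable hours 964.
Remaining shares: Assembly 1,431.37 → $1,430; Finishing 808.63 → $810.

Assembly: $1,430; Warehouse: $850; Receiving: $2,200; Finishing: $810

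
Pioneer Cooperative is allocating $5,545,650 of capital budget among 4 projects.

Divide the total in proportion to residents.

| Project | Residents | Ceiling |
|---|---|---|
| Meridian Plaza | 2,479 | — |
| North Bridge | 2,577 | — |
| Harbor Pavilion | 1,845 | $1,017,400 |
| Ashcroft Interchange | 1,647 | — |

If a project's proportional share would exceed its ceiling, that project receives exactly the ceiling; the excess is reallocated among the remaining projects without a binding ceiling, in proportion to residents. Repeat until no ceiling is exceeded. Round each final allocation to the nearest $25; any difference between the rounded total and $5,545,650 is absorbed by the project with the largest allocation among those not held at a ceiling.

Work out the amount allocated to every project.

Meridian Plaza: $1,674,700 · North Bridge: $1,740,900 · Harbor Pavilion: $1,017,400 · Ashcroft Interchange: $1,112,650

Combined residents = 8,548.
Proportional shares (ignoring caps): Meridian Plaza 1,608,290.40; North Bridge 1,671,869.45; Harbor Pavilion 1,196,972.89; Ashcroft Interchange 1,068,517.26.
Held at cap: Harbor Pavilion ($1,017,400); residual $4,528,250 reallocated over remaining residents 6,703.
Remaining shares: Meridian Plaza 1,674,702.63 → $1,674,700; North Bridge 1,740,907.09 → $1,740,900; Ashcroft Interchange 1,112,640.27 → $1,112,650.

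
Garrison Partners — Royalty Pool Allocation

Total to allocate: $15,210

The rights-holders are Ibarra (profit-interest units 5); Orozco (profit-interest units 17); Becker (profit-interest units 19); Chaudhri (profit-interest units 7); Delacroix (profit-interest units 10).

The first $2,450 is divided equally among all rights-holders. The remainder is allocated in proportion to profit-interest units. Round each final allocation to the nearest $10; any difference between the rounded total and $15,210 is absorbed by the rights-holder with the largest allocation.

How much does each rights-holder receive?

Ibarra: $1,590 · Orozco: $4,230 · Becker: $4,670 · Chaudhri: $2,030 · Delacroix: $2,690

Equal tier: $2,450 ÷ 5 = $490 apiece.
Remainder $12,760 by profit-interest units (total 58): Ibarra 1,100.00 → $1,100; Orozco 3,740.00 → $3,740; Becker 4,180.00 → $4,180; Chaudhri 1,540.00 → $1,540; Delacroix 2,200.00 → $2,200.
Totals: Ibarra $490 + $1,100 = $1,590; Orozco $490 + $3,740 = $4,230; Becker $490 + $4,180 = $4,670; Chaudhri $490 + $1,540 = $2,030; Delacroix $490 + $2,200 = $2,690.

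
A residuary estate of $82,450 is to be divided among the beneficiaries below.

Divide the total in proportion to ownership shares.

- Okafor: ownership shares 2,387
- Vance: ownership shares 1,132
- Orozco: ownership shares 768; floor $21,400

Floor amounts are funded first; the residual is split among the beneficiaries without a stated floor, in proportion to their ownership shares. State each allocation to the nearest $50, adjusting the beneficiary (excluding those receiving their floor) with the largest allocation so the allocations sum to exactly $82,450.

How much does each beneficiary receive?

Guaranteed amounts: Orozco $21,400. Residual $61,050.
Residual split over remaining ownership shares 3,519: Okafor 41,411.30 → $41,400; Vance 19,638.70 → $19,650.

Okafor: $41,400 | Vance: $19,650 | Orozco: $21,400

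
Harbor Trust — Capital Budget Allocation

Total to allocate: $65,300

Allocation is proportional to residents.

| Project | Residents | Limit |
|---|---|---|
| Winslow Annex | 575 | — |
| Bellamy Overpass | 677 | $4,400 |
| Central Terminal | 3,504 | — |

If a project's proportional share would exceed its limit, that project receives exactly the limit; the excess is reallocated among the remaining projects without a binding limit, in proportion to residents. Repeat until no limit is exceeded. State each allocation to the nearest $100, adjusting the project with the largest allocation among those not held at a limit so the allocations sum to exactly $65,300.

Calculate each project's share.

Total residents = 4,756.
Proportional shares (ignoring caps): Winslow Annex 7,894.76; Bellamy Overpass 9,295.23; Central Terminal 48,110.01.
Cap binds for Bellamy Overpass ($4,400); remaining pool $60,900 reallocated over remaining residents 4,079.
Shares after redistribution: Winslow Annex 8,584.82 → $8,600; Central Terminal 52,315.18 → $52,300.

Winslow Annex: $8,600 | Bellamy Overpass: $4,400 | Central Terminal: $52,300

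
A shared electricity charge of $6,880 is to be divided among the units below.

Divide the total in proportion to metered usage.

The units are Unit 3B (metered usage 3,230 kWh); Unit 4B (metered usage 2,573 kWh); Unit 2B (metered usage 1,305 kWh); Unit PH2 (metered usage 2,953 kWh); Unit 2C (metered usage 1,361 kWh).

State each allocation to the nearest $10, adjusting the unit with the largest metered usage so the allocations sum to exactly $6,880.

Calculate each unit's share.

Unit 3B: $1,940 | Unit 4B: $1,550 | Unit 2B: $790 | Unit PH2: $1,780 | Unit 2C: $820

Sum of metered usage: 11,422.
Proportional shares: Unit 3B 3,230/11,422 × $6,880 = 1,945.58; Unit 4B 2,573/11,422 × $6,880 = 1,549.84; Unit 2B 1,305/11,422 × $6,880 = 786.06; Unit PH2 2,953/11,422 × $6,880 = 1,778.73; Unit 2C 1,361/11,422 × $6,880 = 819.79.
Rounded to nearest $10: Unit 3B $1,950; Unit 4B $1,550; Unit 2B $790; Unit PH2 $1,780; Unit 2C $820. Sum = $6,890.
Difference $6,880 − $6,890 = −$10 applied to largest metered usage (Unit 3B): Unit 3B becomes $1,940.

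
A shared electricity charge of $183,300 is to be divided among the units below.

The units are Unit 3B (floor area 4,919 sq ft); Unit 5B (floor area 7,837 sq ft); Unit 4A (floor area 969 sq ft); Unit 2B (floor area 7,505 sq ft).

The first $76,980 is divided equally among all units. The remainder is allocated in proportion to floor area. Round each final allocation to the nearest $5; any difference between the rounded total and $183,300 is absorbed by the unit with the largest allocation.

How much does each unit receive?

Equal tier: $76,980 ÷ 4 = $19,245 apiece.
Remainder $106,320 by floor area (total 21,230): Unit 3B 24,634.39 → $24,635; Unit 5B 39,247.76 → $39,250; Unit 4A 4,852.76 → $4,855; Unit 2B 37,585.10 → $37,585.
Rounding difference −$5 on remainder applied to Unit 5B.
Totals: Unit 3B $19,245 + $24,635 = $43,880; Unit 5B $19,245 + $39,245 = $58,490; Unit 4A $19,245 + $4,855 = $24,100; Unit 2B $19,245 + $37,585 = $56,830.

Unit 3B: $43,880 | Unit 5B: $58,490 | Unit 4A: $24,100 | Unit 2B: $56,830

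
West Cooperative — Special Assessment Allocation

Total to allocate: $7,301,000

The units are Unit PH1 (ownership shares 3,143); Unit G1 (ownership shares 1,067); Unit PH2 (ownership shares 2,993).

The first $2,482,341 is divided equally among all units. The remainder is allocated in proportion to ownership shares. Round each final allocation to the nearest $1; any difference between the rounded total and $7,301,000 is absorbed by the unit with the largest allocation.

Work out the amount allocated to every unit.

Unit PH1: $2,930,049; Unit G1: $1,541,248; Unit PH2: $2,829,703

First tranche $2,482,341 split equally: $827,447 each.
Remainder $4,818,659 by ownership shares (total 7,203): Unit PH1 2,102,602.42 → $2,102,602; Unit G1 713,801.08 → $713,801; Unit PH2 2,002,255.503 → $2,002,256.
Totals: Unit PH1 $827,447 + $2,102,602 = $2,930,049; Unit G1 $827,447 + $713,801 = $1,541,248; Unit PH2 $827,447 + $2,002,256 = $2,829,703.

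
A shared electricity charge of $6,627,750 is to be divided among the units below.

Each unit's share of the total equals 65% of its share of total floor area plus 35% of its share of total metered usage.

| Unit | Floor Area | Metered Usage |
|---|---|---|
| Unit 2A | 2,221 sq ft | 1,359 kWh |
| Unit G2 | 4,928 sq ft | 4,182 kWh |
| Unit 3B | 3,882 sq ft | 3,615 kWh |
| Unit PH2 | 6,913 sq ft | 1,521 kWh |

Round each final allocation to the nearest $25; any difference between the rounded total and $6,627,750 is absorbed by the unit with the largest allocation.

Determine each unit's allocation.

Unit 2A: $828,475 | Unit G2: $2,091,725 | Unit 3B: $1,717,400 | Unit PH2: $1,990,150

Totals — floor area 17,944, metered usage 10,677.
Composite weights (65% floor area + 35% metered usage): Unit 2A 0.1250; Unit G2 0.3156; Unit 3B 0.2591; Unit PH2 0.3003.
Raw shares: Unit 2A 828,482.71; Unit G2 2,091,717.85; Unit 3B 1,717,403.85; Unit PH2 1,990,145.59.
At nearest $25: Unit 2A $828,475; Unit G2 $2,091,725; Unit 3B $1,717,400; Unit PH2 $1,990,150. Sum = $6,627,750.
Sum already equals the total — no adjustment.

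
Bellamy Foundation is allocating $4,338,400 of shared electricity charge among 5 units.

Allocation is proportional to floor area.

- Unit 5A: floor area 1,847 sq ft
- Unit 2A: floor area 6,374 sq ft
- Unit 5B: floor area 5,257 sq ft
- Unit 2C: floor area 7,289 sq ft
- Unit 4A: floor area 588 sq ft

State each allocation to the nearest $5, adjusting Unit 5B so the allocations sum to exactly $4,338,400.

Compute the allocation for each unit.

Unit 5A: $375,230; Unit 2A: $1,294,915; Unit 5B: $1,067,995; Unit 2C: $1,480,805; Unit 4A: $119,455

Floor area total: 21,355.
Proportional shares: Unit 5A 1,847/21,355 × $4,338,400 = 375,229.45; Unit 2A 6,374/21,355 × $4,338,400 = 1,294,917.42; Unit 5B 5,257/21,355 × $4,338,400 = 1,067,991.98; Unit 2C 7,289/21,355 × $4,338,400 = 1,480,805.32; Unit 4A 588/21,355 × $4,338,400 = 119,455.83.
Rounded to nearest $5: Unit 5A $375,230; Unit 2A $1,294,915; Unit 5B $1,067,990; Unit 2C $1,480,805; Unit 4A $119,455. Sum = $4,338,395.
Difference $4,338,400 − $4,338,395 = +$5 applied to Unit 5B: Unit 5B becomes $1,067,995.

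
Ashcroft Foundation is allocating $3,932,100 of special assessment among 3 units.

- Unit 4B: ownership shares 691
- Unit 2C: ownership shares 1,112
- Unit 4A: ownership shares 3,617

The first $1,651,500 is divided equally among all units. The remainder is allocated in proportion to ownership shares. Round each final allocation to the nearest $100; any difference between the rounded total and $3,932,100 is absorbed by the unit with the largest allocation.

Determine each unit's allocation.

Unit 4B: $841,300; Unit 2C: $1,018,400; Unit 4A: $2,072,400

$1,651,500 shared equally gives $550,500 per unit.
Remainder $2,280,600 by ownership shares (total 5,420): Unit 4B 290,755.46 → $290,800; Unit 2C 467,901.70 → $467,900; Unit 4A 1,521,942.84 → $1,521,900.
Totals: Unit 4B $550,500 + $290,800 = $841,300; Unit 2C $550,500 + $467,900 = $1,018,400; Unit 4A $550,500 + $1,521,900 = $2,072,400.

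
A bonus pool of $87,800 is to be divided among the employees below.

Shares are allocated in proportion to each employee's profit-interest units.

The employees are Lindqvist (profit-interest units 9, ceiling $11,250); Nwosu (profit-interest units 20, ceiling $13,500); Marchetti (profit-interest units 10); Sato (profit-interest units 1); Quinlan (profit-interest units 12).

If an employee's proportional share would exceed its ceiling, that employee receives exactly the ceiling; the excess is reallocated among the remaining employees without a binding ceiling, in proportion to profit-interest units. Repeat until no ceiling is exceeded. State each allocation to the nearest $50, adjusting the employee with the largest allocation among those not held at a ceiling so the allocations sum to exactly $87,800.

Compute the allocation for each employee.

Profit-interest units total: 52.
Pro-rata shares before constraints: Lindqvist 15,196.15; Nwosu 33,769.23; Marchetti 16,884.62; Sato 1,688.46; Quinlan 20,261.54.
Capped: Lindqvist ($11,250), Nwosu ($13,500); balance $63,050 reallocated over remaining profit-interest units 23.
Shares after redistribution: Marchetti 27,413.04 → $27,400; Sato 2,741.30 → $2,750; Quinlan 32,895.65 → $32,900.

Lindqvist: $11,250 · Nwosu: $13,500 · Marchetti: $27,400 · Sato: $2,750 · Quinlan: $32,900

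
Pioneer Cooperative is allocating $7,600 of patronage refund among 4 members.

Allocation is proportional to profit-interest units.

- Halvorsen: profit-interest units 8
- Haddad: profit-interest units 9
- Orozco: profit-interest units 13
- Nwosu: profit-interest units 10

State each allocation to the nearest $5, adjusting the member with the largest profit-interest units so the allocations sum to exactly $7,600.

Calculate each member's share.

Halvorsen: $1,520 | Haddad: $1,710 | Orozco: $2,470 | Nwosu: $1,900

Profit-interest units total: 8 + 9 + 13 + 10 = 40.
Pro-rata amounts: Halvorsen 1,520.00; Haddad 1,710.00; Orozco 2,470.00; Nwosu 1,900.00.
Rounded to nearest $5: Halvorsen $1,520; Haddad $1,710; Orozco $2,470; Nwosu $1,900. Sum = $7,600.
No rounding difference to absorb.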